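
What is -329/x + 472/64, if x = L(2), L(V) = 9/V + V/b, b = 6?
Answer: -14081/232 ≈ -60.694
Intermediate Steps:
L(V) = 9/V + V/6
x = 29/6 (x = 9/2 + (⅙)*2 = 9*(½) + ⅓ = 9/2 + ⅓ = 29/6 ≈ 4.8333)
-329/x + 472/64 = -329/29/6 + 472/64 = -329*6/29 + 472*(1/64) = -1974/29 + 59/8 = -14081/232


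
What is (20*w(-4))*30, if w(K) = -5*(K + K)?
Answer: 24000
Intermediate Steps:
w(K) = -10*K
(20*w(-4))*30 = (20*(-10*(-4)))*30 = (20*40)*30 = 800*30 = 24000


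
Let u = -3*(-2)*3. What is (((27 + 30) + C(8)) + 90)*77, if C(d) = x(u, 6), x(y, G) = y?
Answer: 12705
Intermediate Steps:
u = 18 (u = 6*3 = 18)
C(d) = 18
(((27 + 30) + C(8)) + 90)*77 = (((27 + 30) + 18) + 90)*77 = ((57 + 18) + 90)*77 = (75 + 90)*77 = 165*77 = 12705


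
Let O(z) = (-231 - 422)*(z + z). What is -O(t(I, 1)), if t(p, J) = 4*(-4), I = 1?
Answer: -20896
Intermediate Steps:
t(p, J) = -16
O(z) = -1306*z
-O(t(I, 1)) = -(-1306)*(-16) = -1*20896 = -20896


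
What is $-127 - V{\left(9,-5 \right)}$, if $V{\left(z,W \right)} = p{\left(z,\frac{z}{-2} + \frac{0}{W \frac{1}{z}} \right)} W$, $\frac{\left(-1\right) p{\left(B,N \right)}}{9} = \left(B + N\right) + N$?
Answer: $-127$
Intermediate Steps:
$p{\left(B,N \right)} = - 18 N - 9 B$ ($p{\left(B,N \right)} = - 9 \left(\left(B + N\right) + N\right) = - 9 \left(B + 2 N\right) = - 18 N - 9 B$)
$V{\left(z,W \right)} = 0$ ($V{\left(z,W \right)} = \left(- 18 \left(\frac{z}{-2} + \frac{0}{W \frac{1}{z}}\right) - 9 z\right) W = \left(- 18 \left(z \left(- \frac{1}{2}\right) + 0 \frac{z}{W}\right) - 9 z\right) W = \left(- 18 \left(- \frac{z}{2} + 0\right) - 9 z\right) W = \left(- 18 \left(- \frac{z}{2}\right) - 9 z\right) W = \left(9 z - 9 z\right) W = 0 W = 0$)
$-127 - V{\left(9,-5 \right)} = -127 - 0 = -127 + 0 = -127$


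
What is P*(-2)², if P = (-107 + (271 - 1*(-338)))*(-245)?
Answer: -491960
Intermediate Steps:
P = -122990 (P = (-107 + (271 + 338))*(-245) = (-107 + 609)*(-245) = 502*(-245) = -122990)
P*(-2)² = -122990*(-2)² = -122990*4 = -491960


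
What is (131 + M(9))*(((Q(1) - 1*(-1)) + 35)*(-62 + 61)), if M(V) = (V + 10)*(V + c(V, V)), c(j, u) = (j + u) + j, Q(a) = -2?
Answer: -27710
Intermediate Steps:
c(j, u) = u + 2*j
M(V) = 4*V*(10 + V) (M(V) = (V + 10)*(V + (V + 2*V)) = (10 + V)*(V + 3*V) = (10 + V)*(4*V) = 4*V*(10 + V))
(131 + M(9))*(((Q(1) - 1*(-1)) + 35)*(-62 + 61)) = (131 + 4*9*(10 + 9))*(((-2 - 1*(-1)) + 35)*(-62 + 61)) = (131 + 4*9*19)*(((-2 + 1) + 35)*(-1)) = (131 + 684)*((-1 + 35)*(-1)) = 815*(34*(-1)) = 815*(-34) = -27710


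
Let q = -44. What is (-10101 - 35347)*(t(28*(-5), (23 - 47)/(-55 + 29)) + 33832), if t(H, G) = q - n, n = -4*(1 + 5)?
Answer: -1536687776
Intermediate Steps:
n = -24 (n = -4*6 = -24)
t(H, G) = -20 (t(H, G) = -44 - 1*(-24) = -44 + 24 = -20)
(-10101 - 35347)*(t(28*(-5), (23 - 47)/(-55 + 29)) + 33832) = (-10101 - 35347)*(-20 + 33832) = -45448*33812 = -1536687776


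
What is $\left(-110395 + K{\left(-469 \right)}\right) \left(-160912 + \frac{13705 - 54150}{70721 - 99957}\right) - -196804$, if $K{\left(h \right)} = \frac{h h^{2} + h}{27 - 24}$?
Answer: $\frac{486872412727227913}{87708} \approx 5.5511 \cdot 10^{12}$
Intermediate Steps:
$K{\left(h \right)} = \frac{h}{3} + \frac{h^{3}}{3}$ ($K{\left(h \right)} = \frac{h^{3} + h}{3} = \left(h + h^{3}\right) \frac{1}{3} = \frac{h}{3} + \frac{h^{3}}{3}$)
$\left(-110395 + K{\left(-469 \right)}\right) \left(-160912 + \frac{13705 - 54150}{70721 - 99957}\right) - -196804 = \left(-110395 + \frac{1}{3} \left(-469\right) \left(1 + \left(-469\right)^{2}\right)\right) \left(-160912 + \frac{13705 - 54150}{70721 - 99957}\right) - -196804 = \left(-110395 + \frac{1}{3} \left(-469\right) \left(1 + 219961\right)\right) \left(-160912 - \frac{40445}{-29236}\right) + 196804 = \left(-110395 + \frac{1}{3} \left(-469\right) 219962\right) \left(-160912 - - \frac{40445}{29236}\right) + 196804 = \left(-110395 - \frac{103162178}{3}\right) \left(-160912 + \frac{40445}{29236}\right) + 196804 = \left(- \frac{103493363}{3}\right) \left(- \frac{4704382787}{29236}\right) + 196804 = \frac{486872395465942681}{87708} + 196804 = \frac{486872412727227913}{87708}$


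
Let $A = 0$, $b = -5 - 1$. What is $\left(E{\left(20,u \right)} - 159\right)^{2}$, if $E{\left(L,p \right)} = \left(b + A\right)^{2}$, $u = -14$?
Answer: $15129$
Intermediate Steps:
$b = -6$
$E{\left(L,p \right)} = 36$ ($E{\left(L,p \right)} = \left(-6 + 0\right)^{2} = \left(-6\right)^{2} = 36$)
$\left(E{\left(20,u \right)} - 159\right)^{2} = \left(36 - 159\right)^{2} = \left(-123\right)^{2} = 15129$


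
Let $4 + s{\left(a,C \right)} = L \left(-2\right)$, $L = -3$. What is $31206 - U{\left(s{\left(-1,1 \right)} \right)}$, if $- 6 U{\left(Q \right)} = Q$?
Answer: $\frac{93619}{3} \approx 31206.0$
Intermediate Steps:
$s{\left(a,C \right)} = 2$ ($s{\left(a,C \right)} = -4 - -6 = -4 + 6 = 2$)
$U{\left(Q \right)} = - \frac{Q}{6}$
$31206 - U{\left(s{\left(-1,1 \right)} \right)} = 31206 - \left(- \frac{1}{6}\right) 2 = 31206 - - \frac{1}{3} = 31206 + \frac{1}{3} = \frac{93619}{3}$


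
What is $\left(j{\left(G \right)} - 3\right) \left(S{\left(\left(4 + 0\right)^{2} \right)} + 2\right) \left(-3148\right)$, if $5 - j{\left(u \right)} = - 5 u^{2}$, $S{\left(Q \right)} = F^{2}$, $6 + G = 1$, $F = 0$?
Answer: $-799592$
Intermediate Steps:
$G = -5$ ($G = -6 + 1 = -5$)
$S{\left(Q \right)} = 0$ ($S{\left(Q \right)} = 0^{2} = 0$)
$j{\left(u \right)} = 5 + 5 u^{2}$ ($j{\left(u \right)} = 5 - - 5 u^{2} = 5 + 5 u^{2}$)
$\left(j{\left(G \right)} - 3\right) \left(S{\left(\left(4 + 0\right)^{2} \right)} + 2\right) \left(-3148\right) = \left(\left(5 + 5 \left(-5\right)^{2}\right) - 3\right) \left(0 + 2\right) \left(-3148\right) = \left(\left(5 + 5 \cdot 25\right) - 3\right) 2 \left(-3148\right) = \left(\left(5 + 125\right) - 3\right) 2 \left(-3148\right) = \left(130 - 3\right) 2 \left(-3148\right) = 127 \cdot 2 \left(-3148\right) = 254 \left(-3148\right) = -799592$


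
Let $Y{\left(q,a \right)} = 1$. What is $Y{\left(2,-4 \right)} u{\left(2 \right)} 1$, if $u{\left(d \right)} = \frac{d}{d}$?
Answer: $1$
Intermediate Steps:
$u{\left(d \right)} = 1$
$Y{\left(2,-4 \right)} u{\left(2 \right)} 1 = 1 \cdot 1 \cdot 1 = 1 \cdot 1 = 1$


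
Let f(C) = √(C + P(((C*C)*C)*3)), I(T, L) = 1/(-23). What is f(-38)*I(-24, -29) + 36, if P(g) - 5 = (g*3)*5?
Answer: 36 - I*√2469273/23 ≈ 36.0 - 68.321*I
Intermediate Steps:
P(g) = 5 + 15*g (P(g) = 5 + (g*3)*5 = 5 + (3*g)*5 = 5 + 15*g)
I(T, L) = -1/23
f(C) = √(5 + C + 45*C³) (f(C) = √(C + (5 + 15*(((C*C)*C)*3))) = √(C + (5 + 15*((C²*C)*3))) = √(C + (5 + 15*(C³*3))) = √(C + (5 + 15*(3*C³))) = √(C + (5 + 45*C³)) = √(5 + C + 45*C³))
f(-38)*I(-24, -29) + 36 = √(5 - 38 + 45*(-38)³)*(-1/23) + 36 = √(5 - 38 + 45*(-54872))*(-1/23) + 36 = √(5 - 38 - 2469240)*(-1/23) + 36 = √(-2469273)*(-1/23) + 36 = (I*√2469273)*(-1/23) + 36 = -I*√2469273/23 + 36 = 36 - I*√2469273/23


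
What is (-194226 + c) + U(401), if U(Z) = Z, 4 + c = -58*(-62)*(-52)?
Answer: -380821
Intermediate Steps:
c = -186996 (c = -4 - 58*(-62)*(-52) = -4 + 3596*(-52) = -4 - 186992 = -186996)
(-194226 + c) + U(401) = (-194226 - 186996) + 401 = -381222 + 401 = -380821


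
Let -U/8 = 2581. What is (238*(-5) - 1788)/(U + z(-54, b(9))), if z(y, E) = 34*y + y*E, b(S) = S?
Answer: 1489/11485 ≈ 0.12965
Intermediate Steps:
z(y, E) = 34*y + E*y
U = -20648 (U = -8*2581 = -20648)
(238*(-5) - 1788)/(U + z(-54, b(9))) = (238*(-5) - 1788)/(-20648 - 54*(34 + 9)) = (-1190 - 1788)/(-20648 - 54*43) = -2978/(-20648 - 2322) = -2978/(-22970) = -2978*(-1/22970) = 1489/11485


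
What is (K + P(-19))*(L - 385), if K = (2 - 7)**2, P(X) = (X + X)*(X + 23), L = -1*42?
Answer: 54229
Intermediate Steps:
L = -42
P(X) = 2*X*(23 + X) (P(X) = (2*X)*(23 + X) = 2*X*(23 + X))
K = 25 (K = (-5)**2 = 25)
(K + P(-19))*(L - 385) = (25 + 2*(-19)*(23 - 19))*(-42 - 385) = (25 + 2*(-19)*4)*(-427) = (25 - 152)*(-427) = -127*(-427) = 54229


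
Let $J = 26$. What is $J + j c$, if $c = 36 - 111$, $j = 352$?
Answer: $-26374$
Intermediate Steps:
$c = -75$ ($c = 36 - 111 = -75$)
$J + j c = 26 + 352 \left(-75\right) = 26 - 26400 = -26374$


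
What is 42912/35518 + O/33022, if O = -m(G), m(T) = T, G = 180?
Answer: 352661706/293218849 ≈ 1.2027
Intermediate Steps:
O = -180 (O = -1*180 = -180)
42912/35518 + O/33022 = 42912/35518 - 180/33022 = 42912*(1/35518) - 180*1/33022 = 21456/17759 - 90/16511 = 352661706/293218849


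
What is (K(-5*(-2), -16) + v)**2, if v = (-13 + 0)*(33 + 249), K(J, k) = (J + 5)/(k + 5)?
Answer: 1627396281/121 ≈ 1.3450e+7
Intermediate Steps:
K(J, k) = (5 + J)/(5 + k)
v = -3666 (v = -13*282 = -3666)
(K(-5*(-2), -16) + v)**2 = ((5 - 5*(-2))/(5 - 16) - 3666)**2 = ((5 + 10)/(-11) - 3666)**2 = (-1/11*15 - 3666)**2 = (-15/11 - 3666)**2 = (-40341/11)**2 = 1627396281/121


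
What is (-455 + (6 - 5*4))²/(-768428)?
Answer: -219961/768428 ≈ -0.28625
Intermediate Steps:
(-455 + (6 - 5*4))²/(-768428) = (-455 + (6 - 20))²*(-1/768428) = (-455 - 14)²*(-1/768428) = (-469)²*(-1/768428) = 219961*(-1/768428) = -219961/768428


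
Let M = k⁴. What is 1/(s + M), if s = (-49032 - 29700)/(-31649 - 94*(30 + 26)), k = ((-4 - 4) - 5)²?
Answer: 36913/30111068183005 ≈ 1.2259e-9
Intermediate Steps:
k = 169 (k = (-8 - 5)² = (-13)² = 169)
s = 78732/36913 (s = -78732/(-31649 - 94*56) = -78732/(-31649 - 5264) = -78732/(-36913) = -78732*(-1/36913) = 78732/36913 ≈ 2.1329)
M = 815730721 (M = 169⁴ = 815730721)
1/(s + M) = 1/(78732/36913 + 815730721) = 1/(30111068183005/36913) = 36913/30111068183005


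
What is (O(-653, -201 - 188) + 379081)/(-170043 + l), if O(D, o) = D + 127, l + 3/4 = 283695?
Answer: 100948/30307 ≈ 3.3308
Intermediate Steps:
l = 1134777/4 (l = -¾ + 283695 = 1134777/4 ≈ 2.8369e+5)
O(D, o) = 127 + D
(O(-653, -201 - 188) + 379081)/(-170043 + l) = ((127 - 653) + 379081)/(-170043 + 1134777/4) = (-526 + 379081)/(454605/4) = 378555*(4/454605) = 100948/30307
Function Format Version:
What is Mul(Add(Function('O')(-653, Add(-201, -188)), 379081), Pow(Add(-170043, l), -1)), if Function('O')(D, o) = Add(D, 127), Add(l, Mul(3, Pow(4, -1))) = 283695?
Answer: Rational(100948, 30307) ≈ 3.3308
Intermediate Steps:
l = Rational(1134777, 4) (l = Add(Rational(-3, 4), 283695) = Rational(1134777, 4) ≈ 2.8369e+5)
Function('O')(D, o) = Add(127, D)
Mul(Add(Function('O')(-653, Add(-201, -188)), 379081), Pow(Add(-170043, l), -1)) = Mul(Add(Add(127, -653), 379081), Pow(Add(-170043, Rational(1134777, 4)), -1)) = Mul(Add(-526, 379081), Pow(Rational(454605, 4), -1)) = Mul(378555, Rational(4, 454605)) = Rational(100948, 30307)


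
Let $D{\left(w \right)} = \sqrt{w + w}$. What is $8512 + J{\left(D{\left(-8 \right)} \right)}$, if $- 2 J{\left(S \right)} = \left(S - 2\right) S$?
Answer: $8520 + 4 i \approx 8520.0 + 4.0 i$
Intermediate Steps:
$D{\left(w \right)} = \sqrt{2} \sqrt{w}$ ($D{\left(w \right)} = \sqrt{2 w} = \sqrt{2} \sqrt{w}$)
$J{\left(S \right)} = - \frac{S \left(-2 + S\right)}{2}$ ($J{\left(S \right)} = - \frac{\left(S - 2\right) S}{2} = - \frac{\left(-2 + S\right) S}{2} = - \frac{S \left(-2 + S\right)}{2}$)
$8512 + J{\left(D{\left(-8 \right)} \right)} = 8512 + \frac{\sqrt{2} \sqrt{-8} \left(2 - \sqrt{2} \sqrt{-8}\right)}{2} = 8512 + \frac{\sqrt{2} \cdot 2 i \sqrt{2} \left(2 - \sqrt{2} \cdot 2 i \sqrt{2}\right)}{2} = 8512 + \frac{4 i \left(2 - 4 i\right)}{2} = 8512 + 2 i \left(2 - 4 i\right)$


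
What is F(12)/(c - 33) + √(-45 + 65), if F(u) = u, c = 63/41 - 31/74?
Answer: -36408/96731 + 2*√5 ≈ 4.0957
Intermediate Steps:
c = 3391/3034 (c = 63*(1/41) - 31*1/74 = 63/41 - 31/74 = 3391/3034 ≈ 1.1177)
F(12)/(c - 33) + √(-45 + 65) = 12/(3391/3034 - 33) + √(-45 + 65) = 12/(-96731/3034) + √20 = -3034/96731*12 + 2*√5 = -36408/96731 + 2*√5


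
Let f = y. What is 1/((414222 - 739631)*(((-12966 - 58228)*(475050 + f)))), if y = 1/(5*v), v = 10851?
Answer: 54255/597106838099907029846 ≈ 9.0863e-17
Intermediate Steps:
y = 1/54255 (y = 1/(5*10851) = 1/54255 ≈ 1.8431e-5)
f = 1/54255 ≈ 1.8431e-5
1/((414222 - 739631)*(((-12966 - 58228)*(475050 + f)))) = 1/((414222 - 739631)*(((-12966 - 58228)*(475050 + 1/54255)))) = 1/((-325409)*((-71194*25773837751/54255))) = -1/(325409*(-1834942604844694/54255)) = -1/325409*(-54255/1834942604844694) = 54255/597106838099907029846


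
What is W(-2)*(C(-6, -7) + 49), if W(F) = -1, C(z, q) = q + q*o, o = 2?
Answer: -28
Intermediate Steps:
C(z, q) = 3*q (C(z, q) = q + q*2 = q + 2*q = 3*q)
W(-2)*(C(-6, -7) + 49) = -(3*(-7) + 49) = -(-21 + 49) = -1*28 = -28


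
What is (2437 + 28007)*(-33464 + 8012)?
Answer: -774860688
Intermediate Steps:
(2437 + 28007)*(-33464 + 8012) = 30444*(-25452) = -774860688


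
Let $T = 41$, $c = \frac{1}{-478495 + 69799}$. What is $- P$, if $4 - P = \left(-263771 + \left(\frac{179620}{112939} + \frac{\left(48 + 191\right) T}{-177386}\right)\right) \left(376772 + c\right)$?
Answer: $- \frac{271234887531628559273237387}{2729244294753328} \approx -9.9381 \cdot 10^{10}$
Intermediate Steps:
$c = - \frac{1}{408696}$ ($c = \frac{1}{-408696} = - \frac{1}{408696} \approx -2.4468 \cdot 10^{-6}$)
$P = \frac{271234887531628559273237387}{2729244294753328}$ ($P = 4 - \left(-263771 + \left(\frac{179620}{112939} + \frac{\left(48 + 191\right) 41}{-177386}\right)\right) \left(376772 - \frac{1}{408696}\right) = 4 - \left(-263771 + \left(179620 \cdot \frac{1}{112939} + 239 \cdot 41 \left(- \frac{1}{177386}\right)\right)\right) \frac{153985209311}{408696} = 4 - \left(-263771 + \left(\frac{179620}{112939} + 9799 \left(- \frac{1}{177386}\right)\right)\right) \frac{153985209311}{408696} = 4 - \left(-263771 + \left(\frac{179620}{112939} - \frac{9799}{177386}\right)\right) \frac{153985209311}{408696} = 4 - \left(-263771 + \frac{30755384059}{20033797454}\right) \frac{153985209311}{408696} = 4 - \left(- \frac{5284304032854975}{20033797454}\right) \frac{153985209311}{408696} = 4 - - \frac{271234887520711582094224075}{2729244294753328} = 4 + \frac{271234887520711582094224075}{2729244294753328} = \frac{271234887531628559273237387}{2729244294753328} \approx 9.9381 \cdot 10^{10}$)
$- P = \left(-1\right) \frac{271234887531628559273237387}{2729244294753328} = - \frac{271234887531628559273237387}{2729244294753328}$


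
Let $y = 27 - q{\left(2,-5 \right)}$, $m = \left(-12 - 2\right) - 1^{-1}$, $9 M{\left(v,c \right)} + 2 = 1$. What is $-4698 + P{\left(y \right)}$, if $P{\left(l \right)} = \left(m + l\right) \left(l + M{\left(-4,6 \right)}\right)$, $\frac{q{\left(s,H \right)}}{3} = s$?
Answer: $- \frac{13718}{3} \approx -4572.7$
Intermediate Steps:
$M{\left(v,c \right)} = - \frac{1}{9}$ ($M{\left(v,c \right)} = - \frac{2}{9} + \frac{1}{9} \cdot 1 = - \frac{2}{9} + \frac{1}{9} = - \frac{1}{9}$)
$q{\left(s,H \right)} = 3 s$
$m = -15$ ($m = -14 - 1 = -15$)
$y = 21$ ($y = 27 - 3 \cdot 2 = 27 - 6 = 21$)
$P{\left(l \right)} = \left(-15 + l\right) \left(- \frac{1}{9} + l\right)$ ($P{\left(l \right)} = \left(-15 + l\right) \left(l - \frac{1}{9}\right) = \left(-15 + l\right) \left(- \frac{1}{9} + l\right)$)
$-4698 + P{\left(y \right)} = -4698 + \left(\frac{5}{3} + 21^{2} - \frac{952}{3}\right) = -4698 + \left(\frac{5}{3} + 441 - \frac{952}{3}\right) = -4698 + \frac{376}{3} = - \frac{13718}{3}$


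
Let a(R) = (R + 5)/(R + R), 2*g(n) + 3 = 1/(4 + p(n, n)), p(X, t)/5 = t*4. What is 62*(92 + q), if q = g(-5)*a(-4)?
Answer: 4389631/768 ≈ 5715.7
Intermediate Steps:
p(X, t) = 20*t (p(X, t) = 5*(t*4) = 5*(4*t) = 20*t)
g(n) = -3/2 + 1/(2*(4 + 20*n))
a(R) = (5 + R)/(2*R) (a(R) = (5 + R)/((2*R)) = (5 + R)*(1/(2*R)) = (5 + R)/(2*R))
q = 289/1536 (q = ((-11 - 60*(-5))/(8*(1 + 5*(-5))))*((1/2)*(5 - 4)/(-4)) = ((-11 + 300)/(8*(1 - 25)))*((1/2)*(-1/4)*1) = ((1/8)*289/(-24))*(-1/8) = ((1/8)*(-1/24)*289)*(-1/8) = -289/192*(-1/8) = 289/1536 ≈ 0.18815)
62*(92 + q) = 62*(92 + 289/1536) = 62*(141601/1536) = 4389631/768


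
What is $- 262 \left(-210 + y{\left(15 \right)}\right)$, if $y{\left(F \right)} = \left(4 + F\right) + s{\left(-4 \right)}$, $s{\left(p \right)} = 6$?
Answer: $48470$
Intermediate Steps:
$y{\left(F \right)} = 10 + F$ ($y{\left(F \right)} = \left(4 + F\right) + 6 = 10 + F$)
$- 262 \left(-210 + y{\left(15 \right)}\right) = - 262 \left(-210 + \left(10 + 15\right)\right) = - 262 \left(-210 + 25\right) = \left(-262\right) \left(-185\right) = 48470$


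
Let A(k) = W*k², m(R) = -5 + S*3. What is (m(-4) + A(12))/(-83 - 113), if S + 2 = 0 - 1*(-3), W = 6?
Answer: -431/98 ≈ -4.3980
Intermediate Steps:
S = 1 (S = -2 + (0 - 1*(-3)) = -2 + (0 + 3) = -2 + 3 = 1)
m(R) = -2 (m(R) = -5 + 1*3 = -5 + 3 = -2)
A(k) = 6*k²
(m(-4) + A(12))/(-83 - 113) = (-2 + 6*12²)/(-83 - 113) = (-2 + 6*144)/(-196) = -(-2 + 864)/196 = -1/196*862 = -431/98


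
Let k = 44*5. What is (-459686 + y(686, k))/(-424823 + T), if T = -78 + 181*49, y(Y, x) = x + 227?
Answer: 459239/416032 ≈ 1.1039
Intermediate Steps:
k = 220
y(Y, x) = 227 + x
T = 8791 (T = -78 + 8869 = 8791)
(-459686 + y(686, k))/(-424823 + T) = (-459686 + (227 + 220))/(-424823 + 8791) = (-459686 + 447)/(-416032) = -459239*(-1/416032) = 459239/416032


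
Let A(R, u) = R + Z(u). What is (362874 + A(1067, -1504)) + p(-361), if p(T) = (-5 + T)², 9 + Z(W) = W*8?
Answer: 485856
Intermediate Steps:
Z(W) = -9 + 8*W (Z(W) = -9 + W*8 = -9 + 8*W)
A(R, u) = -9 + R + 8*u (A(R, u) = R + (-9 + 8*u) = -9 + R + 8*u)
(362874 + A(1067, -1504)) + p(-361) = (362874 + (-9 + 1067 + 8*(-1504))) + (-5 - 361)² = (362874 + (-9 + 1067 - 12032)) + (-366)² = (362874 - 10974) + 133956 = 351900 + 133956 = 485856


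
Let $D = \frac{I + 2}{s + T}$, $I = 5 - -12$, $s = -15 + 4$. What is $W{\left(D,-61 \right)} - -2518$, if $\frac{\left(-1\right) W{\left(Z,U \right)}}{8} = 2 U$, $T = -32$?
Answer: $3494$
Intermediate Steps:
$s = -11$
$I = 17$ ($I = 5 + 12 = 17$)
$D = - \frac{19}{43}$ ($D = \frac{17 + 2}{-11 - 32} = \frac{19}{-43} = 19 \left(- \frac{1}{43}\right) = - \frac{19}{43} \approx -0.44186$)
$W{\left(Z,U \right)} = - 16 U$ ($W{\left(Z,U \right)} = - 8 \cdot 2 U = - 16 U$)
$W{\left(D,-61 \right)} - -2518 = \left(-16\right) \left(-61\right) - -2518 = 976 + 2518 = 3494$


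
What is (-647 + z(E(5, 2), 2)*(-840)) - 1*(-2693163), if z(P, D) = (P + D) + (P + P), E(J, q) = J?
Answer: 2678236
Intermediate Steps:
z(P, D) = D + 3*P (z(P, D) = (D + P) + 2*P = D + 3*P)
(-647 + z(E(5, 2), 2)*(-840)) - 1*(-2693163) = (-647 + (2 + 3*5)*(-840)) - 1*(-2693163) = (-647 + (2 + 15)*(-840)) + 2693163 = (-647 + 17*(-840)) + 2693163 = (-647 - 14280) + 2693163 = -14927 + 2693163 = 2678236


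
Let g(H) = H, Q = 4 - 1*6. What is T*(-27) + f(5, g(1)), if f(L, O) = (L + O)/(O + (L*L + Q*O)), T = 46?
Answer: -4967/4 ≈ -1241.8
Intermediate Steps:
Q = -2 (Q = 4 - 6 = -2)
f(L, O) = (L + O)/(L² - O) (f(L, O) = (L + O)/(O + (L*L - 2*O)) = (L + O)/(O + (L² - 2*O)) = (L + O)/(L² - O))
T*(-27) + f(5, g(1)) = 46*(-27) + (5 + 1)/(5² - 1*1) = -1242 + 6/(25 - 1) = -1242 + 6/24 = -1242 + (1/24)*6 = -1242 + ¼ = -4967/4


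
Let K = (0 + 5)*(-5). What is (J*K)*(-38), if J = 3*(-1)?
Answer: -2850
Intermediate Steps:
J = -3
K = -25 (K = 5*(-5) = -25)
(J*K)*(-38) = -3*(-25)*(-38) = 75*(-38) = -2850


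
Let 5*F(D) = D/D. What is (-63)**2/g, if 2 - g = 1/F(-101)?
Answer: -1323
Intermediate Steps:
F(D) = 1/5 (F(D) = (D/D)/5 = (1/5)*1 = 1/5)
g = -3 (g = 2 - 1/1/5 = 2 - 1*5 = 2 - 5 = -3)
(-63)**2/g = (-63)**2/(-3) = 3969*(-1/3) = -1323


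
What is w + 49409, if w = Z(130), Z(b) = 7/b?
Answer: 6423177/130 ≈ 49409.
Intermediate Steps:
w = 7/130 ≈ 0.053846
w + 49409 = 7/130 + 49409 = 6423177/130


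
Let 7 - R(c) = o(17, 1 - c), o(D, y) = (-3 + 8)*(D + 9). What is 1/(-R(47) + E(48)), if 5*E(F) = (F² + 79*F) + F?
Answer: 5/6759 ≈ 0.00073975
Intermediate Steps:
E(F) = 16*F + F²/5 (E(F) = ((F² + 79*F) + F)/5 = (F² + 80*F)/5 = 16*F + F²/5)
o(D, y) = 45 + 5*D (o(D, y) = 5*(9 + D) = 45 + 5*D)
R(c) = -123 (R(c) = 7 - (45 + 5*17) = 7 - (45 + 85) = 7 - 1*130 = 7 - 130 = -123)
1/(-R(47) + E(48)) = 1/(-1*(-123) + (⅕)*48*(80 + 48)) = 1/(123 + (⅕)*48*128) = 1/(123 + 6144/5) = 1/(6759/5) = 5/6759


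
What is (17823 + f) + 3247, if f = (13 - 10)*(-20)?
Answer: 21010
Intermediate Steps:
f = -60 (f = 3*(-20) = -60)
(17823 + f) + 3247 = (17823 - 60) + 3247 = 17763 + 3247 = 21010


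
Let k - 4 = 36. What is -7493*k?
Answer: -299720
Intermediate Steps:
k = 40 (k = 4 + 36 = 40)
-7493*k = -7493*40 = -299720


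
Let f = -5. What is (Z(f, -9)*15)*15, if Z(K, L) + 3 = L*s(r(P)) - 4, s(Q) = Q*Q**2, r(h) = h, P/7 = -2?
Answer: 5555025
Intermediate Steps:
P = -14 (P = 7*(-2) = -14)
s(Q) = Q**3
Z(K, L) = -7 - 2744*L (Z(K, L) = -3 + (L*(-14)**3 - 4) = -3 + (L*(-2744) - 4) = -3 + (-2744*L - 4) = -3 + (-4 - 2744*L) = -7 - 2744*L)
(Z(f, -9)*15)*15 = ((-7 - 2744*(-9))*15)*15 = ((-7 + 24696)*15)*15 = (24689*15)*15 = 370335*15 = 5555025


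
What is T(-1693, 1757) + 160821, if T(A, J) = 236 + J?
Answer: 162814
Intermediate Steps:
T(-1693, 1757) + 160821 = (236 + 1757) + 160821 = 1993 + 160821 = 162814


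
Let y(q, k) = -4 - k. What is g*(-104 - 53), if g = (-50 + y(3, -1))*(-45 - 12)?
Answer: -474297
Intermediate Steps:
g = 3021 (g = (-50 + (-4 - 1*(-1)))*(-45 - 12) = (-50 + (-4 + 1))*(-57) = (-50 - 3)*(-57) = -53*(-57) = 3021)
g*(-104 - 53) = 3021*(-104 - 53) = 3021*(-157) = -474297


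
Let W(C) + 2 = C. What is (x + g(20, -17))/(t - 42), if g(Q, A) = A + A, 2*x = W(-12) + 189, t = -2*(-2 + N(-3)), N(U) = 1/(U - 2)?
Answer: -535/376 ≈ -1.4229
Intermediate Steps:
W(C) = -2 + C
N(U) = 1/(-2 + U)
t = 22/5 (t = -2*(-2 + 1/(-2 - 3)) = -2*(-2 + 1/(-5)) = -2*(-2 - ⅕) = -2*(-11/5) = 22/5 ≈ 4.4000)
x = 175/2 (x = ((-2 - 12) + 189)/2 = (-14 + 189)/2 = (½)*175 = 175/2 ≈ 87.500)
g(Q, A) = 2*A
(x + g(20, -17))/(t - 42) = (175/2 + 2*(-17))/(22/5 - 42) = (175/2 - 34)/(-188/5) = (107/2)*(-5/188) = -535/376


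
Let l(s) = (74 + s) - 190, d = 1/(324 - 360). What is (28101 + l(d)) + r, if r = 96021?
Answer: 4464215/36 ≈ 1.2401e+5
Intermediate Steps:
d = -1/36 (d = 1/(-36) = -1/36 ≈ -0.027778)
l(s) = -116 + s
(28101 + l(d)) + r = (28101 + (-116 - 1/36)) + 96021 = (28101 - 4177/36) + 96021 = 1007459/36 + 96021 = 4464215/36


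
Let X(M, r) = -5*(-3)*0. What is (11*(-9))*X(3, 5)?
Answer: 0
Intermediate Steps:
X(M, r) = 0 (X(M, r) = 15*0 = 0)
(11*(-9))*X(3, 5) = (11*(-9))*0 = -99*0 = 0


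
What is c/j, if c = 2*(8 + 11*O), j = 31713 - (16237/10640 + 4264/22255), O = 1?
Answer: 1799628320/1501803205641 ≈ 0.0011983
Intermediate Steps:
j = 1501803205641/47358640 (j = 31713 - (16237*(1/10640) + 4264*(1/22255)) = 31713 - (16237/10640 + 4264/22255) = 31713 - 1*81344679/47358640 = 31713 - 81344679/47358640 = 1501803205641/47358640 ≈ 31711.)
c = 38 (c = 2*(8 + 11*1) = 2*(8 + 11) = 2*19 = 38)
c/j = 38/(1501803205641/47358640) = 38*(47358640/1501803205641) = 1799628320/1501803205641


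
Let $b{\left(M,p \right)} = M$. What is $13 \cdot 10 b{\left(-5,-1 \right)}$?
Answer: $-650$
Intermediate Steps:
$13 \cdot 10 b{\left(-5,-1 \right)} = 13 \cdot 10 \left(-5\right) = 130 \left(-5\right) = -650$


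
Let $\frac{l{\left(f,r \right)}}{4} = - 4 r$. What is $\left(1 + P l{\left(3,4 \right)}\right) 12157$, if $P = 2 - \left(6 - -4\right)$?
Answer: $6236541$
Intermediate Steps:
$P = -8$ ($P = 2 - \left(6 + 4\right) = 2 - 10 = -8$)
$l{\left(f,r \right)} = - 16 r$ ($l{\left(f,r \right)} = 4 \left(- 4 r\right) = - 16 r$)
$\left(1 + P l{\left(3,4 \right)}\right) 12157 = \left(1 - 8 \left(\left(-16\right) 4\right)\right) 12157 = \left(1 - -512\right) 12157 = \left(1 + 512\right) 12157 = 513 \cdot 12157 = 6236541$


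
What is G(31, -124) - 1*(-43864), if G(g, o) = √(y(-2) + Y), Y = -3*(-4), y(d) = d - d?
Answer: 43864 + 2*√3 ≈ 43867.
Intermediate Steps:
y(d) = 0
Y = 12
G(g, o) = 2*√3 (G(g, o) = √(0 + 12) = √12 = 2*√3)
G(31, -124) - 1*(-43864) = 2*√3 - 1*(-43864) = 2*√3 + 43864 = 43864 + 2*√3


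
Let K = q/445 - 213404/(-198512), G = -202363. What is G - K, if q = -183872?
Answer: -4459976120559/22084460 ≈ -2.0195e+5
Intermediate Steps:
K = -9101458421/22084460 (K = -183872/445 - 213404/(-198512) = -183872*1/445 - 213404*(-1/198512) = -183872/445 + 53351/49628 = -9101458421/22084460 ≈ -412.12)
G - K = -202363 - 1*(-9101458421/22084460) = -202363 + 9101458421/22084460 = -4459976120559/22084460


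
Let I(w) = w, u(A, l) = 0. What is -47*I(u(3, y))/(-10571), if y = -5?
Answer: 0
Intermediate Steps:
-47*I(u(3, y))/(-10571) = -0/(-10571) = -0*(-1)/10571 = -47*0 = 0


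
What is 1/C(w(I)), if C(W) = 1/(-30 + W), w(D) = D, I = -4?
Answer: -34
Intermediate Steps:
1/C(w(I)) = 1/(1/(-30 - 4)) = 1/(1/(-34)) = 1/(-1/34) = -34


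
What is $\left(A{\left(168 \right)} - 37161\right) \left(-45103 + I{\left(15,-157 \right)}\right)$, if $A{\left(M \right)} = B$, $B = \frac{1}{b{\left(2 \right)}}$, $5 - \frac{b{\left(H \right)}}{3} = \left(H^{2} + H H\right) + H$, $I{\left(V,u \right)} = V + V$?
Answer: $\frac{25124411368}{15} \approx 1.675 \cdot 10^{9}$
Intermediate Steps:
$I{\left(V,u \right)} = 2 V$
$b{\left(H \right)} = 15 - 6 H^{2} - 3 H$ ($b{\left(H \right)} = 15 - 3 \left(\left(H^{2} + H H\right) + H\right) = 15 - 3 \left(\left(H^{2} + H^{2}\right) + H\right) = 15 - 3 \left(2 H^{2} + H\right) = 15 - 3 \left(H + 2 H^{2}\right) = 15 - \left(3 H + 6 H^{2}\right) = 15 - 6 H^{2} - 3 H$)
$B = - \frac{1}{15}$ ($B = \frac{1}{15 - 6 \cdot 2^{2} - 6} = \frac{1}{15 - 24 - 6} = \frac{1}{-15} = - \frac{1}{15} \approx -0.066667$)
$A{\left(M \right)} = - \frac{1}{15}$
$\left(A{\left(168 \right)} - 37161\right) \left(-45103 + I{\left(15,-157 \right)}\right) = \left(- \frac{1}{15} - 37161\right) \left(-45103 + 2 \cdot 15\right) = - \frac{557416 \left(-45103 + 30\right)}{15} = \left(- \frac{557416}{15}\right) \left(-45073\right) = \frac{25124411368}{15}$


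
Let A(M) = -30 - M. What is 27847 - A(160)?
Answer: 28037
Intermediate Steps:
27847 - A(160) = 27847 - (-30 - 1*160) = 27847 - (-30 - 160) = 27847 - 1*(-190) = 27847 + 190 = 28037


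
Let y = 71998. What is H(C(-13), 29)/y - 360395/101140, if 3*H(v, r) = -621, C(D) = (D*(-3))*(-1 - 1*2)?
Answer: -2596865519/728187772 ≈ -3.5662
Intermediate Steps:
C(D) = 9*D (C(D) = (-3*D)*(-1 - 2) = -3*D*(-3) = 9*D)
H(v, r) = -207 (H(v, r) = (⅓)*(-621) = -207)
H(C(-13), 29)/y - 360395/101140 = -207/71998 - 360395/101140 = -207*1/71998 - 360395*1/101140 = -207/71998 - 72079/20228 = -2596865519/728187772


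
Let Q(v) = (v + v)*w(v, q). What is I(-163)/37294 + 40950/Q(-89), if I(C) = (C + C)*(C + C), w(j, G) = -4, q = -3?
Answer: 400714453/6638332 ≈ 60.364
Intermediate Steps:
Q(v) = -8*v (Q(v) = (v + v)*(-4) = (2*v)*(-4) = -8*v)
I(C) = 4*C**2 (I(C) = (2*C)*(2*C) = 4*C**2)
I(-163)/37294 + 40950/Q(-89) = (4*(-163)**2)/37294 + 40950/((-8*(-89))) = (4*26569)*(1/37294) + 40950/712 = 106276*(1/37294) + 40950*(1/712) = 53138/18647 + 20475/356 = 400714453/6638332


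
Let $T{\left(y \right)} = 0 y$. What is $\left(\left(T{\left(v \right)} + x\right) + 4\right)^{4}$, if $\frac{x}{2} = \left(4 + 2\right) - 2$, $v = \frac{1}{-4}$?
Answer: $20736$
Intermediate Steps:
$v = - \frac{1}{4} \approx -0.25$
$T{\left(y \right)} = 0$
$x = 8$ ($x = 2 \left(\left(4 + 2\right) - 2\right) = 2 \left(6 - 2\right) = 2 \cdot 4 = 8$)
$\left(\left(T{\left(v \right)} + x\right) + 4\right)^{4} = \left(\left(0 + 8\right) + 4\right)^{4} = \left(8 + 4\right)^{4} = 12^{4} = 20736$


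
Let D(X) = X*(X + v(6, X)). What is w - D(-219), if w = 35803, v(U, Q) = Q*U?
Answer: -299924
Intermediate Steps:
D(X) = 7*X**2 (D(X) = X*(X + X*6) = X*(X + 6*X) = X*(7*X) = 7*X**2)
w - D(-219) = 35803 - 7*(-219)**2 = 35803 - 7*47961 = 35803 - 1*335727 = 35803 - 335727 = -299924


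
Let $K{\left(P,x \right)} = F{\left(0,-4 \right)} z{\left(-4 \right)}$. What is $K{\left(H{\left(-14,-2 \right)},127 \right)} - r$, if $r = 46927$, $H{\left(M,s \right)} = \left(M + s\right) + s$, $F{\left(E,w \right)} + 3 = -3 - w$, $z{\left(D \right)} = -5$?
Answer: $-46917$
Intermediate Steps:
$F{\left(E,w \right)} = -6 - w$ ($F{\left(E,w \right)} = -3 - \left(3 + w\right) = -6 - w$)
$H{\left(M,s \right)} = M + 2 s$
$K{\left(P,x \right)} = 10$ ($K{\left(P,x \right)} = \left(-6 - -4\right) \left(-5\right) = \left(-6 + 4\right) \left(-5\right) = \left(-2\right) \left(-5\right) = 10$)
$K{\left(H{\left(-14,-2 \right)},127 \right)} - r = 10 - 46927 = -46917$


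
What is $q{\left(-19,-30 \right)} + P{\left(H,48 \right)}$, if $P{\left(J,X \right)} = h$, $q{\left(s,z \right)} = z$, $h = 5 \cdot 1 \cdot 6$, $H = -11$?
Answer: $0$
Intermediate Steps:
$h = 30$ ($h = 5 \cdot 6 = 30$)
$P{\left(J,X \right)} = 30$
$q{\left(-19,-30 \right)} + P{\left(H,48 \right)} = -30 + 30 = 0$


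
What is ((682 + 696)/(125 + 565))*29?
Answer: 19981/345 ≈ 57.916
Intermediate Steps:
((682 + 696)/(125 + 565))*29 = (1378/690)*29 = (1378*(1/690))*29 = (689/345)*29 = 19981/345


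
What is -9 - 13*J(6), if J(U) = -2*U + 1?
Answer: 134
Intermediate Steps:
J(U) = 1 - 2*U
-9 - 13*J(6) = -9 - 13*(1 - 2*6) = -9 - 13*(1 - 12) = -9 - 13*(-11) = -9 + 143 = 134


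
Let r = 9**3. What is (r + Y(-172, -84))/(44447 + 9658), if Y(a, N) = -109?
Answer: 124/10821 ≈ 0.011459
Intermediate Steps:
r = 729
(r + Y(-172, -84))/(44447 + 9658) = (729 - 109)/(44447 + 9658) = 620/54105 = 620*(1/54105) = 124/10821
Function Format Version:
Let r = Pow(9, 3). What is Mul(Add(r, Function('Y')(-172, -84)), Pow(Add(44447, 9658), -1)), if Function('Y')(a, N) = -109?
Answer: Rational(124, 10821) ≈ 0.011459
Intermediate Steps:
r = 729
Mul(Add(r, Function('Y')(-172, -84)), Pow(Add(44447, 9658), -1)) = Mul(Add(729, -109), Pow(Add(44447, 9658), -1)) = Mul(620, Pow(54105, -1)) = Mul(620, Rational(1, 54105)) = Rational(124, 10821)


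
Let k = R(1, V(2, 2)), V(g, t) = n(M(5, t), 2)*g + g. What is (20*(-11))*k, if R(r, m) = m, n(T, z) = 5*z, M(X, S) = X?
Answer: -4840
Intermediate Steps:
V(g, t) = 11*g (V(g, t) = (5*2)*g + g = 10*g + g = 11*g)
k = 22 (k = 11*2 = 22)
(20*(-11))*k = (20*(-11))*22 = -220*22 = -4840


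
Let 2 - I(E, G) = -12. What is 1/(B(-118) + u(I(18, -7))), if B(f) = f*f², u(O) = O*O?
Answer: -1/1642836 ≈ -6.0870e-7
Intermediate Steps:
I(E, G) = 14 (I(E, G) = 2 - 1*(-12) = 2 + 12 = 14)
u(O) = O²
B(f) = f³
1/(B(-118) + u(I(18, -7))) = 1/((-118)³ + 14²) = 1/(-1643032 + 196) = 1/(-1642836) = -1/1642836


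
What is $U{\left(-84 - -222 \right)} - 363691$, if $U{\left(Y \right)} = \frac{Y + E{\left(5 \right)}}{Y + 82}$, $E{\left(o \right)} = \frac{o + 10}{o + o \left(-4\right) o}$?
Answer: $- \frac{1520225761}{4180} \approx -3.6369 \cdot 10^{5}$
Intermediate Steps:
$E{\left(o \right)} = \frac{10 + o}{o - 4 o^{2}}$ ($E{\left(o \right)} = \frac{10 + o}{o + - 4 o o} = \frac{10 + o}{o - 4 o^{2}}$)
$U{\left(Y \right)} = \frac{- \frac{3}{19} + Y}{82 + Y}$ ($U{\left(Y \right)} = \frac{Y + \frac{-10 - 5}{5 \left(-1 + 4 \cdot 5\right)}}{Y + 82} = \frac{Y + \frac{-10 - 5}{5 \left(-1 + 20\right)}}{82 + Y} = \frac{Y + \frac{1}{5} \cdot \frac{1}{19} \left(-15\right)}{82 + Y} = \frac{Y - \frac{3}{19}}{82 + Y} = \frac{- \frac{3}{19} + Y}{82 + Y}$)
$U{\left(-84 - -222 \right)} - 363691 = \frac{- \frac{3}{19} - -138}{82 - -138} - 363691 = \frac{- \frac{3}{19} + \left(-84 + 222\right)}{82 + \left(-84 + 222\right)} - 363691 = \frac{- \frac{3}{19} + 138}{82 + 138} - 363691 = \frac{1}{220} \cdot \frac{2619}{19} - 363691 = \frac{2619}{4180} - 363691 = - \frac{1520225761}{4180}$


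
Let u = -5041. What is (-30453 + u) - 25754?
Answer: -61248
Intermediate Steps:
(-30453 + u) - 25754 = (-30453 - 5041) - 25754 = -35494 - 25754 = -61248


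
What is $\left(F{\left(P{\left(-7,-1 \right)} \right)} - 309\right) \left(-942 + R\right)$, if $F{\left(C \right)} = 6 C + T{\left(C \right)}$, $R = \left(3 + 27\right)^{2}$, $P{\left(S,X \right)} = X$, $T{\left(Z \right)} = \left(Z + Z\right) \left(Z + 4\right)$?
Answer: $13482$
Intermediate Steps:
$T{\left(Z \right)} = 2 Z \left(4 + Z\right)$
$R = 900$ ($R = 30^{2} = 900$)
$F{\left(C \right)} = 6 C + 2 C \left(4 + C\right)$
$\left(F{\left(P{\left(-7,-1 \right)} \right)} - 309\right) \left(-942 + R\right) = \left(2 \left(-1\right) \left(7 - 1\right) - 309\right) \left(-942 + 900\right) = \left(2 \left(-1\right) 6 - 309\right) \left(-42\right) = \left(-12 - 309\right) \left(-42\right) = \left(-321\right) \left(-42\right) = 13482$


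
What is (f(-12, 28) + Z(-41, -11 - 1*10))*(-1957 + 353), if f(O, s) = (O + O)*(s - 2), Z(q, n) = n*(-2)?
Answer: 933528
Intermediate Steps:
Z(q, n) = -2*n
f(O, s) = 2*O*(-2 + s) (f(O, s) = (2*O)*(-2 + s) = 2*O*(-2 + s))
(f(-12, 28) + Z(-41, -11 - 1*10))*(-1957 + 353) = (2*(-12)*(-2 + 28) - 2*(-11 - 1*10))*(-1957 + 353) = (2*(-12)*26 - 2*(-11 - 10))*(-1604) = (-624 - 2*(-21))*(-1604) = (-624 + 42)*(-1604) = -582*(-1604) = 933528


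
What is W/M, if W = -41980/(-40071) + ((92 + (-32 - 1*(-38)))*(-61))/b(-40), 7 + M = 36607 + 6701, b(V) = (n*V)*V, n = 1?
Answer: -86188219/1388091496800 ≈ -6.2091e-5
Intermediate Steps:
b(V) = V² (b(V) = (1*V)*V = V*V = V²)
M = 43301 (M = -7 + (36607 + 6701) = -7 + 43308 = 43301)
W = -86188219/32056800 (W = -41980/(-40071) + ((92 + (-32 - 1*(-38)))*(-61))/((-40)²) = -41980*(-1/40071) + ((92 + (-32 + 38))*(-61))/1600 = 41980/40071 + ((92 + 6)*(-61))*(1/1600) = 41980/40071 + (98*(-61))*(1/1600) = 41980/40071 - 5978*1/1600 = 41980/40071 - 2989/800 = -86188219/32056800 ≈ -2.6886)
W/M = -86188219/32056800/43301 = -86188219/32056800*1/43301 = -86188219/1388091496800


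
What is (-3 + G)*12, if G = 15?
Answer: 144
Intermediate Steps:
(-3 + G)*12 = (-3 + 15)*12 = 12*12 = 144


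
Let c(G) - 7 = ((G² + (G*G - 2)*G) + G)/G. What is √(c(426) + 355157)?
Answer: √537065 ≈ 732.85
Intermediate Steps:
c(G) = 7 + (G + G² + G*(-2 + G²))/G (c(G) = 7 + ((G² + (G*G - 2)*G) + G)/G = 7 + ((G² + (G² - 2)*G) + G)/G = 7 + ((G² + (-2 + G²)*G) + G)/G = 7 + ((G² + G*(-2 + G²)) + G)/G = 7 + (G + G² + G*(-2 + G²))/G)
√(c(426) + 355157) = √((6 + 426 + 426²) + 355157) = √((6 + 426 + 181476) + 355157) = √(181908 + 355157) = √537065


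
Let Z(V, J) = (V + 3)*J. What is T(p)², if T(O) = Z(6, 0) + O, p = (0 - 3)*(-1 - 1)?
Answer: 36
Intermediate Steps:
Z(V, J) = J*(3 + V) (Z(V, J) = (3 + V)*J = J*(3 + V))
p = 6 (p = -3*(-2) = 6)
T(O) = O (T(O) = 0*(3 + 6) + O = 0*9 + O = 0 + O = O)
T(p)² = 6² = 36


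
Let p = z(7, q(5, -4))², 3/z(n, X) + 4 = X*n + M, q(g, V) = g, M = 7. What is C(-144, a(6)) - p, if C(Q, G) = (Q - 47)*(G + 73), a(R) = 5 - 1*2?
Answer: -20961113/1444 ≈ -14516.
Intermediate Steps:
a(R) = 3 (a(R) = 5 - 2 = 3)
z(n, X) = 3/(3 + X*n) (z(n, X) = 3/(-4 + (X*n + 7)) = 3/(-4 + (7 + X*n)) = 3/(3 + X*n))
p = 9/1444 (p = (3/(3 + 5*7))² = (3/(3 + 35))² = (3/38)² = 9/1444 ≈ 0.0062327)
C(Q, G) = (-47 + Q)*(73 + G)
C(-144, a(6)) - p = (-3431 - 47*3 + 73*(-144) + 3*(-144)) - 1*9/1444 = (-3431 - 141 - 10512 - 432) - 9/1444 = -14516 - 9/1444 = -20961113/1444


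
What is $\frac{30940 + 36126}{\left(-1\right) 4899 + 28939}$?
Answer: $\frac{33533}{12020} \approx 2.7898$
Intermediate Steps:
$\frac{30940 + 36126}{\left(-1\right) 4899 + 28939} = \frac{67066}{-4899 + 28939} = \frac{67066}{24040} = 67066 \cdot \frac{1}{24040} = \frac{33533}{12020}$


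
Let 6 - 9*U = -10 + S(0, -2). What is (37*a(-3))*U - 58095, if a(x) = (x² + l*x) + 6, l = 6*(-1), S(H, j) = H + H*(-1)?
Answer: -167773/3 ≈ -55924.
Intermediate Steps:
S(H, j) = 0 (S(H, j) = H - H = 0)
l = -6
a(x) = 6 + x² - 6*x (a(x) = (x² - 6*x) + 6 = 6 + x² - 6*x)
U = 16/9 (U = ⅔ - (-10 + 0)/9 = ⅔ - ⅑*(-10) = ⅔ + 10/9 = 16/9 ≈ 1.7778)
(37*a(-3))*U - 58095 = (37*(6 + (-3)² - 6*(-3)))*(16/9) - 58095 = (37*(6 + 9 + 18))*(16/9) - 58095 = (37*33)*(16/9) - 58095 = 1221*(16/9) - 58095 = 6512/3 - 58095 = -167773/3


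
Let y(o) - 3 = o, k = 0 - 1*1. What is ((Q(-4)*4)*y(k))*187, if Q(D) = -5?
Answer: -7480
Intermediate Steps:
k = -1 (k = 0 - 1 = -1)
y(o) = 3 + o
((Q(-4)*4)*y(k))*187 = ((-5*4)*(3 - 1))*187 = -20*2*187 = -40*187 = -7480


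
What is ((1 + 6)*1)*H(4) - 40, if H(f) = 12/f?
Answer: -19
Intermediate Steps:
((1 + 6)*1)*H(4) - 40 = ((1 + 6)*1)*(12/4) - 40 = (7*1)*(12*(¼)) - 40 = 7*3 - 40 = 21 - 40 = -19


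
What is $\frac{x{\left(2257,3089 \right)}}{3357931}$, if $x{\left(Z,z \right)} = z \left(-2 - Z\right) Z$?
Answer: $- \frac{15749461107}{3357931} \approx -4690.2$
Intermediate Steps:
$x{\left(Z,z \right)} = Z z \left(-2 - Z\right)$
$\frac{x{\left(2257,3089 \right)}}{3357931} = \frac{\left(-1\right) 2257 \cdot 3089 \left(2 + 2257\right)}{3357931} = \left(-1\right) 2257 \cdot 3089 \cdot 2259 \cdot \frac{1}{3357931} = \left(-15749461107\right) \frac{1}{3357931} = - \frac{15749461107}{3357931}$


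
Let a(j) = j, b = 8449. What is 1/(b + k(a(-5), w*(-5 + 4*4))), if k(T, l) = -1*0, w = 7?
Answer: 1/8449 ≈ 0.00011836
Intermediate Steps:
k(T, l) = 0
1/(b + k(a(-5), w*(-5 + 4*4))) = 1/(8449 + 0) = 1/8449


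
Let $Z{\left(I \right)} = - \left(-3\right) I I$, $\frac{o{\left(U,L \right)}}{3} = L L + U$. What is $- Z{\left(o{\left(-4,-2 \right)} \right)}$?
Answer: $0$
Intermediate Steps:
$o{\left(U,L \right)} = 3 U + 3 L^{2}$ ($o{\left(U,L \right)} = 3 \left(L L + U\right) = 3 \left(L^{2} + U\right) = 3 \left(U + L^{2}\right) = 3 U + 3 L^{2}$)
$Z{\left(I \right)} = 3 I^{2}$ ($Z{\left(I \right)} = 3 I I = 3 I^{2}$)
$- Z{\left(o{\left(-4,-2 \right)} \right)} = - 3 \left(3 \left(-4\right) + 3 \left(-2\right)^{2}\right)^{2} = - 3 \left(-12 + 3 \cdot 4\right)^{2} = - 3 \left(-12 + 12\right)^{2} = - 3 \cdot 0^{2} = - 3 \cdot 0 = \left(-1\right) 0 = 0$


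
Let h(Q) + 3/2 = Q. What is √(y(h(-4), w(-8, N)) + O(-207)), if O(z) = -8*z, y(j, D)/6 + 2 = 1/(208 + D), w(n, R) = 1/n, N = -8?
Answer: 6*√126296535/1663 ≈ 40.547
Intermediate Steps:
h(Q) = -3/2 + Q
y(j, D) = -12 + 6/(208 + D)
√(y(h(-4), w(-8, N)) + O(-207)) = √(6*(-415 - 2/(-8))/(208 + 1/(-8)) - 8*(-207)) = √(6*(-415 - 2*(-⅛))/(208 - ⅛) + 1656) = √(6*(-415 + ¼)/(1663/8) + 1656) = √(6*(8/1663)*(-1659/4) + 1656) = √(-19908/1663 + 1656) = √(2734020/1663) = 6*√126296535/1663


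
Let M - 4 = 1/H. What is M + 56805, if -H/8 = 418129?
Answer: 190027922887/3345032 ≈ 56809.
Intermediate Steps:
H = -3345032 (H = -8*418129 = -3345032)
M = 13380127/3345032 (M = 4 + 1/(-3345032) = 4 - 1/3345032 = 13380127/3345032 ≈ 4.0000)
M + 56805 = 13380127/3345032 + 56805 = 190027922887/3345032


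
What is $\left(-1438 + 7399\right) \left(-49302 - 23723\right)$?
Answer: $-435302025$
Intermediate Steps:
$\left(-1438 + 7399\right) \left(-49302 - 23723\right) = 5961 \left(-73025\right) = -435302025$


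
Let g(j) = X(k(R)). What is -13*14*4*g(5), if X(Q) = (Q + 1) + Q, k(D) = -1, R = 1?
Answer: 728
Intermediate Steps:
X(Q) = 1 + 2*Q (X(Q) = (1 + Q) + Q = 1 + 2*Q)
g(j) = -1 (g(j) = 1 + 2*(-1) = 1 - 2 = -1)
-13*14*4*g(5) = -13*14*4*(-1) = -728*(-1) = -13*(-56) = 728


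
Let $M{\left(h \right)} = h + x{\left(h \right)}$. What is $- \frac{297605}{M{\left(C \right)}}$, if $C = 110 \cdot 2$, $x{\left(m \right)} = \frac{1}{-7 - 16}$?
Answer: $- \frac{6844915}{5059} \approx -1353.0$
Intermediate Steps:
$x{\left(m \right)} = - \frac{1}{23}$ ($x{\left(m \right)} = \frac{1}{-23} = - \frac{1}{23}$)
$C = 220$
$M{\left(h \right)} = - \frac{1}{23} + h$ ($M{\left(h \right)} = h - \frac{1}{23} = - \frac{1}{23} + h$)
$- \frac{297605}{M{\left(C \right)}} = - \frac{297605}{- \frac{1}{23} + 220} = - \frac{297605}{\frac{5059}{23}} = \left(-297605\right) \frac{23}{5059} = - \frac{6844915}{5059}$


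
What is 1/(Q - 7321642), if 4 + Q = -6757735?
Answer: -1/14079381 ≈ -7.1026e-8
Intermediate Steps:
Q = -6757739 (Q = -4 - 6757735 = -6757739)
1/(Q - 7321642) = 1/(-6757739 - 7321642) = 1/(-14079381) = -1/14079381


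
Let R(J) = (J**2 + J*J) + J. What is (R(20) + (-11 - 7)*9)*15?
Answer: 9870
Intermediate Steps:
R(J) = J + 2*J**2 (R(J) = (J**2 + J**2) + J = 2*J**2 + J = J + 2*J**2)
(R(20) + (-11 - 7)*9)*15 = (20*(1 + 2*20) + (-11 - 7)*9)*15 = (20*(1 + 40) - 18*9)*15 = (20*41 - 162)*15 = (820 - 162)*15 = 658*15 = 9870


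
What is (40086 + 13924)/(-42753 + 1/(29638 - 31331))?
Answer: -9143893/7238083 ≈ -1.2633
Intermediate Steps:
(40086 + 13924)/(-42753 + 1/(29638 - 31331)) = 54010/(-42753 + 1/(-1693)) = 54010/(-42753 - 1/1693) = 54010/(-72380830/1693) = 54010*(-1693/72380830) = -9143893/7238083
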